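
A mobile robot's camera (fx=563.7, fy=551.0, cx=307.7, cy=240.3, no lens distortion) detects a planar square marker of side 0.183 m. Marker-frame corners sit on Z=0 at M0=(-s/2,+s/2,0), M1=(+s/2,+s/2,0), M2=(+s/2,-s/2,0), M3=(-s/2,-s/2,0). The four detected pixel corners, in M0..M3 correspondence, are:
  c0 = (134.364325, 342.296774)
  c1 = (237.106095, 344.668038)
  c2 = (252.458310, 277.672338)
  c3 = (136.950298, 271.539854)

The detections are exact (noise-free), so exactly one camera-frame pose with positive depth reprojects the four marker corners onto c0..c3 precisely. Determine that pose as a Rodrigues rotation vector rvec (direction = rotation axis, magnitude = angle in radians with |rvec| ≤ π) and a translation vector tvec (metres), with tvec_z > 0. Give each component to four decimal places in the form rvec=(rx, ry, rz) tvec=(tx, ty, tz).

rvec=(0.7237, -0.2144, 0.1599) tvec=(-0.1995, 0.1242, 0.9656)

Intrinsics K: fx=563.7, fy=551.0, cx=307.7, cy=240.3
Marker side s = 0.183 m; corners in marker frame (Z=0):
  M0 = (-0.0915, +0.0915, 0)
  M1 = (+0.0915, +0.0915, 0)
  M2 = (+0.0915, -0.0915, 0)
  M3 = (-0.0915, -0.0915, 0)
Detected image corners:
  c0 = (134.364325, 342.296774) px
  c1 = (237.106095, 344.668038) px
  c2 = (252.458310, 277.672338) px
  c3 = (136.950298, 271.539854) px
Planar DLT: solve 8×8 A·h = b for H (H[2,2]=1):
  H  [+643.21031 +75.79712 +191.23498]
  H  [+102.23393 +580.23960 +311.17551]
  H  [+0.25764 +0.66045 +1.00000]
B = K⁻¹H; ‖b₁‖=1.035649, ‖b₂‖=1.035649; λ = 2/(‖b₁‖+‖b₂‖) = 0.965578, sign → tz>0 ⇒ λ=+0.965578
r₁ = λ·B[:,0] = (+0.96598,+0.07066,+0.24877); r₂ = λ·B[:,1] = (-0.21827,+0.73870,+0.63772)
r₃ = r₁×r₂ = (-0.13870,-0.67032,+0.72899); SVD([r₁ r₂ r₃]) → R = UVᵀ:
  R  [+0.96598 -0.21827 -0.13870]
  R  [+0.07066 +0.73870 -0.67032]
  R  [+0.24877 +0.63772 +0.72899]
t = (-0.19950, +0.12420, +0.96558) m
tr R = 2.433675; θ = arccos((tr R − 1)/2) = 0.771540 rad = 44.206°
axis k = ((R−Rᵀ)₃₂, (R−Rᵀ)₁₃, (R−Rᵀ)₂₁) / (2 sinθ) = (+0.938011, -0.277857, +0.207197)
rvec = θ·k = (+0.723713, -0.214378, +0.159861)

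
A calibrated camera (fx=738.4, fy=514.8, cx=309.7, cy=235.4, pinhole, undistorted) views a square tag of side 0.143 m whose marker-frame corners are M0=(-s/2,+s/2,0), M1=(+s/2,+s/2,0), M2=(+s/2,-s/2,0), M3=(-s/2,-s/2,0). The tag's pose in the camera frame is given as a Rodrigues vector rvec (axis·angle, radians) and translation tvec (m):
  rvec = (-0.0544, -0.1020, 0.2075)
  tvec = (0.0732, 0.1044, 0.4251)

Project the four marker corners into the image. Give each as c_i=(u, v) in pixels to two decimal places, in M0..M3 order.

c0=(290.25, 433.73) c1=(531.40, 463.28) c2=(575.77, 293.70) c3=(341.31, 259.31)

Intrinsics K: fx=738.4, fy=514.8, cx=309.7, cy=235.4
Marker side s = 0.143 m; corners in marker frame (Z=0):
  M0 = (-0.0715, +0.0715, 0)
  M1 = (+0.0715, +0.0715, 0)
  M2 = (+0.0715, -0.0715, 0)
  M3 = (-0.0715, -0.0715, 0)
rvec = (-0.0544, -0.1020, 0.2075), |rvec| = θ = 0.23753 rad = 13.609°
Rodrigues: sinθ=0.23530, 1−cosθ=0.02808; R = I + sinθ·[k]× + (1−cosθ)·[k]×²:
    [+0.97340 -0.20279 -0.10666]
    [+0.20832 +0.97710 +0.04336]
    [+0.09543 -0.06442 +0.99335]
t = (0.0732, 0.1044, 0.4251) m
M0: Pc = R·M0+t = (-0.01090, +0.15937, +0.41367); u = 738.4·(-0.01090)/0.41367 + 309.7 = 290.2481, v = 514.8·(+0.15937)/0.41367 + 235.4 = 433.7285
M1: Pc = R·M1+t = (+0.12830, +0.18916, +0.42732); u = 738.4·(+0.12830)/0.42732 + 309.7 = 531.3981, v = 514.8·(+0.18916)/0.42732 + 235.4 = 463.2828
M2: Pc = R·M2+t = (+0.15730, +0.04943, +0.43653); u = 738.4·(+0.15730)/0.43653 + 309.7 = 575.7726, v = 514.8·(+0.04943)/0.43653 + 235.4 = 293.6952
M3: Pc = R·M3+t = (+0.01810, +0.01964, +0.42288); u = 738.4·(+0.01810)/0.42288 + 309.7 = 341.3079, v = 514.8·(+0.01964)/0.42288 + 235.4 = 259.3123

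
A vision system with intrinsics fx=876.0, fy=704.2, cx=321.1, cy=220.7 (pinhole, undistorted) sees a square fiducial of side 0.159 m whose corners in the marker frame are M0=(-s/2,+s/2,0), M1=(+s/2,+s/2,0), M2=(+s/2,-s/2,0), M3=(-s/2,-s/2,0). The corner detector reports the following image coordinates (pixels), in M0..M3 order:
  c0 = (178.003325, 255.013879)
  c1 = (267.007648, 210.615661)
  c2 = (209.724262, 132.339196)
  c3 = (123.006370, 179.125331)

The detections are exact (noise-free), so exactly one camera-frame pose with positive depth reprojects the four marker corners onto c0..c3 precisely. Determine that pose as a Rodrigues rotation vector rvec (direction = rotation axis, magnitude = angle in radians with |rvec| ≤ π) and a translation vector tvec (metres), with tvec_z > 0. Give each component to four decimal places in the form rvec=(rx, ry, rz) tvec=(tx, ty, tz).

Intrinsics K: fx=876.0, fy=704.2, cx=321.1, cy=220.7
Marker side s = 0.159 m; corners in marker frame (Z=0):
  M0 = (-0.0795, +0.0795, 0)
  M1 = (+0.0795, +0.0795, 0)
  M2 = (+0.0795, -0.0795, 0)
  M3 = (-0.0795, -0.0795, 0)
Detected image corners:
  c0 = (178.003325, 255.013879) px
  c1 = (267.007648, 210.615661) px
  c2 = (209.724262, 132.339196) px
  c3 = (123.006370, 179.125331) px
Planar DLT: solve 8×8 A·h = b for H (H[2,2]=1):
  H  [+511.41694 +347.43390 +193.63277]
  H  [-327.87835 +479.14594 +194.56998]
  H  [-0.21165 -0.02843 +1.00000]
B = K⁻¹H; ‖b₁‖=0.801031, ‖b₂‖=0.801031; λ = 2/(‖b₁‖+‖b₂‖) = 1.248391, sign → tz>0 ⇒ λ=+1.248391
r₁ = λ·B[:,0] = (+0.82567,-0.49845,-0.26422); r₂ = λ·B[:,1] = (+0.50814,+0.86054,-0.03549)
r₃ = r₁×r₂ = (+0.24507,-0.10496,+0.96381); SVD([r₁ r₂ r₃]) → R = UVᵀ:
  R  [+0.82567 +0.50814 +0.24507]
  R  [-0.49845 +0.86054 -0.10496]
  R  [-0.26422 -0.03549 +0.96381]
t = (-0.18165, -0.04632, +1.24839) m
tr R = 2.650025; θ = arccos((tr R − 1)/2) = 0.600572 rad = 34.410°
axis k = ((R−Rᵀ)₃₂, (R−Rᵀ)₁₃, (R−Rᵀ)₂₁) / (2 sinθ) = (+0.061460, +0.450607, -0.890604)
rvec = θ·k = (+0.036911, +0.270622, -0.534872)

rvec=(0.0369, 0.2706, -0.5349) tvec=(-0.1817, -0.0463, 1.2484)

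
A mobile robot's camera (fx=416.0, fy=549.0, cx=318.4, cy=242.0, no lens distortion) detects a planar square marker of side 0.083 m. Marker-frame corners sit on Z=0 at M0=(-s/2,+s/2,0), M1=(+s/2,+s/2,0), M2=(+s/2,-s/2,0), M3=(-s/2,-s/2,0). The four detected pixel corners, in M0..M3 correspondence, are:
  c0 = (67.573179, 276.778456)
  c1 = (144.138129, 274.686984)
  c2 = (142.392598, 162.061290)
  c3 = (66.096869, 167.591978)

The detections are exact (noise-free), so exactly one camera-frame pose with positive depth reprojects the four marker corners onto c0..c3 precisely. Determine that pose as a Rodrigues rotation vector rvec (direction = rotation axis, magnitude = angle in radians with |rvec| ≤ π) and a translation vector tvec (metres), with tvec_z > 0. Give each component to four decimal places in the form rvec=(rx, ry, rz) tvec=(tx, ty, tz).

Intrinsics K: fx=416.0, fy=549.0, cx=318.4, cy=242.0
Marker side s = 0.083 m; corners in marker frame (Z=0):
  M0 = (-0.0415, +0.0415, 0)
  M1 = (+0.0415, +0.0415, 0)
  M2 = (+0.0415, -0.0415, 0)
  M3 = (-0.0415, -0.0415, 0)
Detected image corners:
  c0 = (67.573179, 276.778456) px
  c1 = (144.138129, 274.686984) px
  c2 = (142.392598, 162.061290) px
  c3 = (66.096869, 167.591978) px
Planar DLT: solve 8×8 A·h = b for H (H[2,2]=1):
  H  [+881.47198 +15.75510 +104.45463]
  H  [-128.50788 +1328.28735 +220.22983]
  H  [-0.37480 -0.03454 +1.00000]
B = K⁻¹H; ‖b₁‖=2.435786, ‖b₂‖=2.435786; λ = 2/(‖b₁‖+‖b₂‖) = 0.410545, sign → tz>0 ⇒ λ=+0.410545
r₁ = λ·B[:,0] = (+0.98769,-0.02827,-0.15387); r₂ = λ·B[:,1] = (+0.02640,+0.99955,-0.01418)
r₃ = r₁×r₂ = (+0.15421,+0.00994,+0.98799); SVD([r₁ r₂ r₃]) → R = UVᵀ:
  R  [+0.98769 +0.02640 +0.15421]
  R  [-0.02827 +0.99955 +0.00994]
  R  [-0.15387 -0.01418 +0.98799]
t = (-0.21114, -0.01628, +0.41055) m
tr R = 2.975226; θ = arccos((tr R − 1)/2) = 0.157562 rad = 9.028°
axis k = ((R−Rᵀ)₃₂, (R−Rᵀ)₁₃, (R−Rᵀ)₂₁) / (2 sinθ) = (-0.076868, +0.981703, -0.174216)
rvec = θ·k = (-0.012111, +0.154679, -0.027450)

rvec=(-0.0121, 0.1547, -0.0274) tvec=(-0.2111, -0.0163, 0.4105)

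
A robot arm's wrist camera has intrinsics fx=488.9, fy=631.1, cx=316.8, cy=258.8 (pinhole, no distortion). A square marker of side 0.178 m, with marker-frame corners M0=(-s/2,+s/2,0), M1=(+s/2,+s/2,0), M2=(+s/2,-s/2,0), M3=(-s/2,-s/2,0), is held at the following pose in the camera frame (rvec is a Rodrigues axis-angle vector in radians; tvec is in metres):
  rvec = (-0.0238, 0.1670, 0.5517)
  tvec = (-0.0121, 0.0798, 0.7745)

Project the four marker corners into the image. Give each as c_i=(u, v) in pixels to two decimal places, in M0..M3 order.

c0=(234.41, 346.03) c1=(327.02, 426.01) c2=(387.19, 300.64) c3=(291.88, 224.92)

Intrinsics K: fx=488.9, fy=631.1, cx=316.8, cy=258.8
Marker side s = 0.178 m; corners in marker frame (Z=0):
  M0 = (-0.0890, +0.0890, 0)
  M1 = (+0.0890, +0.0890, 0)
  M2 = (+0.0890, -0.0890, 0)
  M3 = (-0.0890, -0.0890, 0)
rvec = (-0.0238, 0.1670, 0.5517), |rvec| = θ = 0.57691 rad = 33.055°
Rodrigues: sinθ=0.54544, 1−cosθ=0.16185; R = I + sinθ·[k]× + (1−cosθ)·[k]×²:
    [+0.83843 -0.52353 +0.15150]
    [+0.51967 +0.85171 +0.06730]
    [-0.16427 +0.02230 +0.98616]
t = (-0.0121, 0.0798, 0.7745) m
M0: Pc = R·M0+t = (-0.13331, +0.10935, +0.79111); u = 488.9·(-0.13331)/0.79111 + 316.8 = 234.4122, v = 631.1·(+0.10935)/0.79111 + 258.8 = 346.0349
M1: Pc = R·M1+t = (+0.01593, +0.20185, +0.76186); u = 488.9·(+0.01593)/0.76186 + 316.8 = 327.0195, v = 631.1·(+0.20185)/0.76186 + 258.8 = 426.0074
M2: Pc = R·M2+t = (+0.10911, +0.05025, +0.75789); u = 488.9·(+0.10911)/0.75789 + 316.8 = 387.1872, v = 631.1·(+0.05025)/0.75789 + 258.8 = 300.6417
M3: Pc = R·M3+t = (-0.04013, -0.04225, +0.78714); u = 488.9·(-0.04013)/0.78714 + 316.8 = 291.8776, v = 631.1·(-0.04225)/0.78714 + 258.8 = 224.9229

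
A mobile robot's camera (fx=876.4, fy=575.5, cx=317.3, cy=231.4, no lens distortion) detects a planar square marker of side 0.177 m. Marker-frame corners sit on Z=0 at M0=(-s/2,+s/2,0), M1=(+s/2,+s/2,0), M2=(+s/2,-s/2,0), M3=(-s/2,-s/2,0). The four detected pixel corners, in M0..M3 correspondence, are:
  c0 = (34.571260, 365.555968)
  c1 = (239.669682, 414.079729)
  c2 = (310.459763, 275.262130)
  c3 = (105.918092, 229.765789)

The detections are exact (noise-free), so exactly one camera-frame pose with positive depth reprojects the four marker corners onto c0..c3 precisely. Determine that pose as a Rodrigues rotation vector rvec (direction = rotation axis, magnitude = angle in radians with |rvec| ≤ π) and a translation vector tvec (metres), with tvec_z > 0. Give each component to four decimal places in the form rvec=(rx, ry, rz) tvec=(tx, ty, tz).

Intrinsics K: fx=876.4, fy=575.5, cx=317.3, cy=231.4
Marker side s = 0.177 m; corners in marker frame (Z=0):
  M0 = (-0.0885, +0.0885, 0)
  M1 = (+0.0885, +0.0885, 0)
  M2 = (+0.0885, -0.0885, 0)
  M3 = (-0.0885, -0.0885, 0)
Detected image corners:
  c0 = (34.571260, 365.555968) px
  c1 = (239.669682, 414.079729) px
  c2 = (310.459763, 275.262130) px
  c3 = (105.918092, 229.765789) px
Planar DLT: solve 8×8 A·h = b for H (H[2,2]=1):
  H  [+1138.75558 -410.57184 +171.85282]
  H  [+231.30356 +758.83105 +320.62594]
  H  [-0.10664 -0.05236 +1.00000]
B = K⁻¹H; ‖b₁‖=1.413991, ‖b₂‖=1.413991; λ = 2/(‖b₁‖+‖b₂‖) = 0.707218, sign → tz>0 ⇒ λ=+0.707218
r₁ = λ·B[:,0] = (+0.94623,+0.31457,-0.07542); r₂ = λ·B[:,1] = (-0.31791,+0.94740,-0.03703)
r₃ = r₁×r₂ = (+0.05980,+0.05902,+0.99646); SVD([r₁ r₂ r₃]) → R = UVᵀ:
  R  [+0.94623 -0.31791 +0.05980]
  R  [+0.31457 +0.94740 +0.05902]
  R  [-0.07542 -0.03703 +0.99646]
t = (-0.11737, +0.10965, +0.70722) m
tr R = 2.890096; θ = arccos((tr R − 1)/2) = 0.333055 rad = 19.083°
axis k = ((R−Rᵀ)₃₂, (R−Rᵀ)₁₃, (R−Rᵀ)₂₁) / (2 sinθ) = (-0.146891, +0.206809, +0.967292)
rvec = θ·k = (-0.048923, +0.068879, +0.322161)

rvec=(-0.0489, 0.0689, 0.3222) tvec=(-0.1174, 0.1096, 0.7072)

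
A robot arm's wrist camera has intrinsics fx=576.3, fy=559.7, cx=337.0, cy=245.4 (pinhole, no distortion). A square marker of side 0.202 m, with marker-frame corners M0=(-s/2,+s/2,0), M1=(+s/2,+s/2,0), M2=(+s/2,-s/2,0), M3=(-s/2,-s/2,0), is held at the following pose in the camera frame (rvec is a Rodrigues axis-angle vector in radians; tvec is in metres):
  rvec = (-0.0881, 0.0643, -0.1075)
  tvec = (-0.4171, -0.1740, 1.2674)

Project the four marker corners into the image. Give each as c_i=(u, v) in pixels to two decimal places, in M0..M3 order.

Intrinsics K: fx=576.3, fy=559.7, cx=337.0, cy=245.4
Marker side s = 0.202 m; corners in marker frame (Z=0):
  M0 = (-0.1010, +0.1010, 0)
  M1 = (+0.1010, +0.1010, 0)
  M2 = (+0.1010, -0.1010, 0)
  M3 = (-0.1010, -0.1010, 0)
rvec = (-0.0881, 0.0643, -0.1075), |rvec| = θ = 0.15314 rad = 8.774°
Rodrigues: sinθ=0.15254, 1−cosθ=0.01170; R = I + sinθ·[k]× + (1−cosθ)·[k]×²:
    [+0.99217 +0.10425 +0.06878]
    [-0.10991 +0.99036 +0.08431]
    [-0.05932 -0.09121 +0.99406]
t = (-0.4171, -0.1740, 1.2674) m
M0: Pc = R·M0+t = (-0.50678, -0.06287, +1.26418); u = 576.3·(-0.50678)/1.26418 + 337.0 = 105.9751, v = 559.7·(-0.06287)/1.26418 + 245.4 = 217.5637
M1: Pc = R·M1+t = (-0.30636, -0.08507, +1.25220); u = 576.3·(-0.30636)/1.25220 + 337.0 = 196.0030, v = 559.7·(-0.08507)/1.25220 + 245.4 = 207.3740
M2: Pc = R·M2+t = (-0.32742, -0.28513, +1.27062); u = 576.3·(-0.32742)/1.27062 + 337.0 = 188.4958, v = 559.7·(-0.28513)/1.27062 + 245.4 = 119.8034
M3: Pc = R·M3+t = (-0.52784, -0.26293, +1.28260); u = 576.3·(-0.52784)/1.28260 + 337.0 = 99.8312, v = 559.7·(-0.26293)/1.28260 + 245.4 = 130.6650

c0=(105.98, 217.56) c1=(196.00, 207.37) c2=(188.50, 119.80) c3=(99.83, 130.66)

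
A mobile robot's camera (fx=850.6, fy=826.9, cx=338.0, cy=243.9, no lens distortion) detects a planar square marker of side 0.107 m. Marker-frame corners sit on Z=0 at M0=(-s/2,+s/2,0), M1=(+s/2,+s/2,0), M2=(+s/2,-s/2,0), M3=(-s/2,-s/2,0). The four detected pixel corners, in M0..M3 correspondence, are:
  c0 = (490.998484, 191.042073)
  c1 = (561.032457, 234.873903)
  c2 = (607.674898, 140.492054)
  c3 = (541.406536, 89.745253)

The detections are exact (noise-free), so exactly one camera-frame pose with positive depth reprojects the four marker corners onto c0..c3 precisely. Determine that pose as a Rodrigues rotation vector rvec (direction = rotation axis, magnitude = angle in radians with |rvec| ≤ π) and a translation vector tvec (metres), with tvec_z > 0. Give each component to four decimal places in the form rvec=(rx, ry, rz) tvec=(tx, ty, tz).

Intrinsics K: fx=850.6, fy=826.9, cx=338.0, cy=243.9
Marker side s = 0.107 m; corners in marker frame (Z=0):
  M0 = (-0.0535, +0.0535, 0)
  M1 = (+0.0535, +0.0535, 0)
  M2 = (+0.0535, -0.0535, 0)
  M3 = (-0.0535, -0.0535, 0)
Detected image corners:
  c0 = (490.998484, 191.042073) px
  c1 = (561.032457, 234.873903) px
  c2 = (607.674898, 140.492054) px
  c3 = (541.406536, 89.745253) px
Planar DLT: solve 8×8 A·h = b for H (H[2,2]=1):
  H  [+1009.48755 -471.73296 +551.55697]
  H  [+553.08574 +907.59258 +164.80513]
  H  [+0.67710 -0.03428 +1.00000]
B = K⁻¹H; ‖b₁‖=1.233211, ‖b₂‖=1.233211; λ = 2/(‖b₁‖+‖b₂‖) = 0.810891, sign → tz>0 ⇒ λ=+0.810891
r₁ = λ·B[:,0] = (+0.74419,+0.38043,+0.54905); r₂ = λ·B[:,1] = (-0.43867,+0.89822,-0.02780)
r₃ = r₁×r₂ = (-0.50375,-0.22016,+0.83532); SVD([r₁ r₂ r₃]) → R = UVᵀ:
  R  [+0.74419 -0.43867 -0.50375]
  R  [+0.38043 +0.89822 -0.22016]
  R  [+0.54905 -0.02780 +0.83532]
t = (+0.20359, -0.07756, +0.81089) m
tr R = 2.477731; θ = arccos((tr R − 1)/2) = 0.739411 rad = 42.365°
axis k = ((R−Rᵀ)₃₂, (R−Rᵀ)₁₃, (R−Rᵀ)₂₁) / (2 sinθ) = (+0.142737, -0.781179, +0.607770)
rvec = θ·k = (+0.105541, -0.577613, +0.449392)

rvec=(0.1055, -0.5776, 0.4494) tvec=(0.2036, -0.0776, 0.8109)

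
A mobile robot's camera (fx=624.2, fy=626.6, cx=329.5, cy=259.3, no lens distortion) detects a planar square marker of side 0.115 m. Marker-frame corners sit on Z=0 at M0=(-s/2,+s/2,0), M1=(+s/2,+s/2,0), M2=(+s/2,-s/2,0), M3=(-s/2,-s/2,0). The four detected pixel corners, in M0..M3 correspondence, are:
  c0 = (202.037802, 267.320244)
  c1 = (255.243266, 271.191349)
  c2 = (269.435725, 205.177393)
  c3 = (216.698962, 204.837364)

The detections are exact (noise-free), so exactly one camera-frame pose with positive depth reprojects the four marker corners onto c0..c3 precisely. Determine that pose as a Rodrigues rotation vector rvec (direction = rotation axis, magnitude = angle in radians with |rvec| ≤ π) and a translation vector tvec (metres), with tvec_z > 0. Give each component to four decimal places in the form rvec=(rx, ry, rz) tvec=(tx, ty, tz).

rvec=(-0.2651, 0.5170, 0.1223) tvec=(-0.1612, -0.0385, 1.0673)

Intrinsics K: fx=624.2, fy=626.6, cx=329.5, cy=259.3
Marker side s = 0.115 m; corners in marker frame (Z=0):
  M0 = (-0.0575, +0.0575, 0)
  M1 = (+0.0575, +0.0575, 0)
  M2 = (+0.0575, -0.0575, 0)
  M3 = (-0.0575, -0.0575, 0)
Detected image corners:
  c0 = (202.037802, 267.320244) px
  c1 = (255.243266, 271.191349) px
  c2 = (269.435725, 205.177393) px
  c3 = (216.698962, 204.837364) px
Planar DLT: solve 8×8 A·h = b for H (H[2,2]=1):
  H  [+349.46382 -173.91927 +235.22150]
  H  [-93.60444 +509.59014 +236.72390]
  H  [-0.47118 -0.20527 +1.00000]
B = K⁻¹H; ‖b₁‖=0.936965, ‖b₂‖=0.936965; λ = 2/(‖b₁‖+‖b₂‖) = 1.067276, sign → tz>0 ⇒ λ=+1.067276
r₁ = λ·B[:,0] = (+0.86298,+0.04867,-0.50288); r₂ = λ·B[:,1] = (-0.18173,+0.95863,-0.21908)
r₃ = r₁×r₂ = (+0.47142,+0.28045,+0.83613); SVD([r₁ r₂ r₃]) → R = UVᵀ:
  R  [+0.86298 -0.18173 +0.47142]
  R  [+0.04867 +0.95863 +0.28045]
  R  [-0.50288 -0.21908 +0.83613]
t = (-0.16120, -0.03845, +1.06728) m
tr R = 2.657748; θ = arccos((tr R − 1)/2) = 0.593705 rad = 34.017°
axis k = ((R−Rᵀ)₃₂, (R−Rᵀ)₁₃, (R−Rᵀ)₂₁) / (2 sinθ) = (-0.446456, +0.870790, +0.205917)
rvec = θ·k = (-0.265063, +0.516992, +0.122254)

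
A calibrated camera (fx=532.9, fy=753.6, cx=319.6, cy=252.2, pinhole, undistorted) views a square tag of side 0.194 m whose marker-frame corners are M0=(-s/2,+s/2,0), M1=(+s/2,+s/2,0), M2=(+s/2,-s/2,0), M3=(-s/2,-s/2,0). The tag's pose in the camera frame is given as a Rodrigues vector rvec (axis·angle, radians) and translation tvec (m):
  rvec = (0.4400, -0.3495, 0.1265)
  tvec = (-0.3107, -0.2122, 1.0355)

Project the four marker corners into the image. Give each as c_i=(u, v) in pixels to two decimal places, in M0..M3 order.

Intrinsics K: fx=532.9, fy=753.6, cx=319.6, cy=252.2
Marker side s = 0.194 m; corners in marker frame (Z=0):
  M0 = (-0.0970, +0.0970, 0)
  M1 = (+0.0970, +0.0970, 0)
  M2 = (+0.0970, -0.0970, 0)
  M3 = (-0.0970, -0.0970, 0)
rvec = (0.4400, -0.3495, 0.1265), |rvec| = θ = 0.57598 rad = 33.001°
Rodrigues: sinθ=0.54466, 1−cosθ=0.16134; R = I + sinθ·[k]× + (1−cosθ)·[k]×²:
    [+0.93281 -0.19441 -0.30342]
    [+0.04483 +0.89806 -0.43757]
    [+0.35756 +0.39457 +0.84644]
t = (-0.3107, -0.2122, 1.0355) m
M0: Pc = R·M0+t = (-0.42004, -0.12944, +1.03909); u = 532.9·(-0.42004)/1.03909 + 319.6 = 104.1811, v = 753.6·(-0.12944)/1.03909 + 252.2 = 158.3261
M1: Pc = R·M1+t = (-0.23907, -0.12074, +1.10846); u = 532.9·(-0.23907)/1.10846 + 319.6 = 204.6628, v = 753.6·(-0.12074)/1.10846 + 252.2 = 170.1139
M2: Pc = R·M2+t = (-0.20136, -0.29496, +1.03191); u = 532.9·(-0.20136)/1.03191 + 319.6 = 215.6137, v = 753.6·(-0.29496)/1.03191 + 252.2 = 36.7894
M3: Pc = R·M3+t = (-0.38233, -0.30366, +0.96254); u = 532.9·(-0.38233)/0.96254 + 319.6 = 107.9304, v = 753.6·(-0.30366)/0.96254 + 252.2 = 14.4559

c0=(104.18, 158.33) c1=(204.66, 170.11) c2=(215.61, 36.79) c3=(107.93, 14.46)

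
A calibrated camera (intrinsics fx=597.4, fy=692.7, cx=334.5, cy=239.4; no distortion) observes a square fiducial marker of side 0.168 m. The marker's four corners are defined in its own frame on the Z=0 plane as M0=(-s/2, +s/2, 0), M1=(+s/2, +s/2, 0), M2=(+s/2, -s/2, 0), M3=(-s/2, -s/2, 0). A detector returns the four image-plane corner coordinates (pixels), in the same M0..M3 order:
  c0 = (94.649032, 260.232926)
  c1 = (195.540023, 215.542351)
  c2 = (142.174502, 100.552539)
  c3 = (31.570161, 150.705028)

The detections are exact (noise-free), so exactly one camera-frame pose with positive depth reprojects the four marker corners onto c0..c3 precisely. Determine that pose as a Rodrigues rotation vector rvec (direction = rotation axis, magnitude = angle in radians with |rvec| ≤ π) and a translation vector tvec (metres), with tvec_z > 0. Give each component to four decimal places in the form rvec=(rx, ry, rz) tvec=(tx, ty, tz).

rvec=(0.5273, -0.0544, -0.3626) tvec=(-0.3183, -0.0693, 0.8749)

Intrinsics K: fx=597.4, fy=692.7, cx=334.5, cy=239.4
Marker side s = 0.168 m; corners in marker frame (Z=0):
  M0 = (-0.0840, +0.0840, 0)
  M1 = (+0.0840, +0.0840, 0)
  M2 = (+0.0840, -0.0840, 0)
  M3 = (-0.0840, -0.0840, 0)
Detected image corners:
  c0 = (94.649032, 260.232926) px
  c1 = (195.540023, 215.542351) px
  c2 = (142.174502, 100.552539) px
  c3 = (31.570161, 150.705028) px
Planar DLT: solve 8×8 A·h = b for H (H[2,2]=1):
  H  [+622.54050 +413.12860 +117.17315]
  H  [-290.13687 +772.28034 +184.55435]
  H  [-0.04758 +0.57295 +1.00000]
B = K⁻¹H; ‖b₁‖=1.142964, ‖b₂‖=1.142964; λ = 2/(‖b₁‖+‖b₂‖) = 0.874918, sign → tz>0 ⇒ λ=+0.874918
r₁ = λ·B[:,0] = (+0.93505,-0.35207,-0.04163); r₂ = λ·B[:,1] = (+0.32436,+0.80219,+0.50128)
r₃ = r₁×r₂ = (-0.14309,-0.48223,+0.86428); SVD([r₁ r₂ r₃]) → R = UVᵀ:
  R  [+0.93505 +0.32436 -0.14309]
  R  [-0.35207 +0.80219 -0.48223]
  R  [-0.04163 +0.50128 +0.86428]
t = (-0.31828, -0.06927, +0.87492) m
tr R = 2.601516; θ = arccos((tr R − 1)/2) = 0.642236 rad = 36.797°
axis k = ((R−Rᵀ)₃₂, (R−Rᵀ)₁₃, (R−Rᵀ)₂₁) / (2 sinθ) = (+0.820974, -0.084696, -0.564649)
rvec = θ·k = (+0.527259, -0.054395, -0.362638)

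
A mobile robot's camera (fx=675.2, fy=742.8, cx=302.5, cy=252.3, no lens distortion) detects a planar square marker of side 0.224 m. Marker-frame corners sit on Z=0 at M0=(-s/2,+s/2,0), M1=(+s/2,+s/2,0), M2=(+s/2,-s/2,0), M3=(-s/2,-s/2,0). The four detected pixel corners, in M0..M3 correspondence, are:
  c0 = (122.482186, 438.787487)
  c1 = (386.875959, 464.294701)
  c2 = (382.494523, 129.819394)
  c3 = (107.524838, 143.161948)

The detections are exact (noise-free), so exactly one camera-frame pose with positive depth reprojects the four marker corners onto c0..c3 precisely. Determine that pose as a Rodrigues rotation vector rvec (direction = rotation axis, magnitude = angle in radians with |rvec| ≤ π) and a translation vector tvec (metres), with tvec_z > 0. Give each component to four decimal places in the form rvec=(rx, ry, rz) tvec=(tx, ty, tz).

Intrinsics K: fx=675.2, fy=742.8, cx=302.5, cy=252.3
Marker side s = 0.224 m; corners in marker frame (Z=0):
  M0 = (-0.1120, +0.1120, 0)
  M1 = (+0.1120, +0.1120, 0)
  M2 = (+0.1120, -0.1120, 0)
  M3 = (-0.1120, -0.1120, 0)
Detected image corners:
  c0 = (122.482186, 438.787487) px
  c1 = (386.875959, 464.294701) px
  c2 = (382.494523, 129.819394) px
  c3 = (107.524838, 143.161948) px
Planar DLT: solve 8×8 A·h = b for H (H[2,2]=1):
  H  [+1064.94026 +93.33851 +241.57929]
  H  [-133.91677 +1458.40898 +297.26649]
  H  [-0.55427 +0.19495 +1.00000]
B = K⁻¹H; ‖b₁‖=1.907847, ‖b₂‖=1.907847; λ = 2/(‖b₁‖+‖b₂‖) = 0.524151, sign → tz>0 ⇒ λ=+0.524151
r₁ = λ·B[:,0] = (+0.95686,+0.00418,-0.29052); r₂ = λ·B[:,1] = (+0.02668,+0.99441,+0.10218)
r₃ = r₁×r₂ = (+0.28932,-0.10552,+0.95140); SVD([r₁ r₂ r₃]) → R = UVᵀ:
  R  [+0.95686 +0.02668 +0.28932]
  R  [+0.00418 +0.99441 -0.10552]
  R  [-0.29052 +0.10218 +0.95140]
t = (-0.04729, +0.03173, +0.52415) m
tr R = 2.902665; θ = arccos((tr R − 1)/2) = 0.313264 rad = 17.949°
axis k = ((R−Rᵀ)₃₂, (R−Rᵀ)₁₃, (R−Rᵀ)₂₁) / (2 sinθ) = (+0.337002, +0.940796, -0.036503)
rvec = θ·k = (+0.105571, +0.294718, -0.011435)

rvec=(0.1056, 0.2947, -0.0114) tvec=(-0.0473, 0.0317, 0.5242)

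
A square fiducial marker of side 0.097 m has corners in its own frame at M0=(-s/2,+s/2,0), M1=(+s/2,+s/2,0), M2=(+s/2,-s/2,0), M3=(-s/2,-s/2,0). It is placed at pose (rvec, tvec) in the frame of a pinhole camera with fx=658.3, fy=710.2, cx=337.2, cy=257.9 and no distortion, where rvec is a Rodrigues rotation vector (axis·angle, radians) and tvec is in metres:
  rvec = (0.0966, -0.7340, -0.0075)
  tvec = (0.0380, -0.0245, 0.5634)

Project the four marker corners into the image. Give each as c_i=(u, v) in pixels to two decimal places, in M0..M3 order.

Intrinsics K: fx=658.3, fy=710.2, cx=337.2, cy=257.9
Marker side s = 0.097 m; corners in marker frame (Z=0):
  M0 = (-0.0485, +0.0485, 0)
  M1 = (+0.0485, +0.0485, 0)
  M2 = (+0.0485, -0.0485, 0)
  M3 = (-0.0485, -0.0485, 0)
rvec = (0.0966, -0.7340, -0.0075), |rvec| = θ = 0.74037 rad = 42.420°
Rodrigues: sinθ=0.67456, 1−cosθ=0.26178; R = I + sinθ·[k]× + (1−cosθ)·[k]×²:
    [+0.74268 -0.02703 -0.66910]
    [-0.04070 +0.99552 -0.08538]
    [+0.66841 +0.09064 +0.73825]
t = (0.0380, -0.0245, 0.5634) m
M0: Pc = R·M0+t = (+0.00067, +0.02576, +0.53538); u = 658.3·(+0.00067)/0.53538 + 337.2 = 338.0229, v = 710.2·(+0.02576)/0.53538 + 257.9 = 292.0667
M1: Pc = R·M1+t = (+0.07271, +0.02181, +0.60021); u = 658.3·(+0.07271)/0.60021 + 337.2 = 416.9454, v = 710.2·(+0.02181)/0.60021 + 257.9 = 283.7052
M2: Pc = R·M2+t = (+0.07533, -0.07476, +0.59142); u = 658.3·(+0.07533)/0.59142 + 337.2 = 421.0492, v = 710.2·(-0.07476)/0.59142 + 257.9 = 168.1300
M3: Pc = R·M3+t = (+0.00329, -0.07081, +0.52659); u = 658.3·(+0.00329)/0.52659 + 337.2 = 341.3142, v = 710.2·(-0.07081)/0.52659 + 257.9 = 162.4010

c0=(338.02, 292.07) c1=(416.95, 283.71) c2=(421.05, 168.13) c3=(341.31, 162.40)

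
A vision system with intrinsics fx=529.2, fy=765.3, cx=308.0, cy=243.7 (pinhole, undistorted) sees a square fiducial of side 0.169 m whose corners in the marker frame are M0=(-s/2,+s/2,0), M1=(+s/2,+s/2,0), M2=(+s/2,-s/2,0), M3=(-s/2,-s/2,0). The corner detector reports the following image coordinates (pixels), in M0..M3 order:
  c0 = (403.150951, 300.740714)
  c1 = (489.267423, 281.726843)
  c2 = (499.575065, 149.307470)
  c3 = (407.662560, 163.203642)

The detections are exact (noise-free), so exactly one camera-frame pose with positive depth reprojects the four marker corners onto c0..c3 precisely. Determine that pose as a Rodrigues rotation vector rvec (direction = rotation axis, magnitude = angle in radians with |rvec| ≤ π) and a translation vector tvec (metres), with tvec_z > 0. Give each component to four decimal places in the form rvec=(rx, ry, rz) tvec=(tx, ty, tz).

rvec=(0.3707, -0.2701, -0.0751) tvec=(0.2430, -0.0210, 0.9005)

Intrinsics K: fx=529.2, fy=765.3, cx=308.0, cy=243.7
Marker side s = 0.169 m; corners in marker frame (Z=0):
  M0 = (-0.0845, +0.0845, 0)
  M1 = (+0.0845, +0.0845, 0)
  M2 = (+0.0845, -0.0845, 0)
  M3 = (-0.0845, -0.0845, 0)
Detected image corners:
  c0 = (403.150951, 300.740714) px
  c1 = (489.267423, 281.726843) px
  c2 = (499.575065, 149.307470) px
  c3 = (407.662560, 163.203642) px
Planar DLT: solve 8×8 A·h = b for H (H[2,2]=1):
  H  [+649.44319 +139.36991 +450.81709]
  H  [-36.56064 +889.64777 +225.88144]
  H  [+0.27410 +0.40810 +1.00000]
B = K⁻¹H; ‖b₁‖=1.110553, ‖b₂‖=1.110553; λ = 2/(‖b₁‖+‖b₂‖) = 0.900452, sign → tz>0 ⇒ λ=+0.900452
r₁ = λ·B[:,0] = (+0.96140,-0.12161,+0.24681); r₂ = λ·B[:,1] = (+0.02327,+0.92974,+0.36748)
r₃ = r₁×r₂ = (-0.27416,-0.34755,+0.89668); SVD([r₁ r₂ r₃]) → R = UVᵀ:
  R  [+0.96140 +0.02327 -0.27416]
  R  [-0.12161 +0.92974 -0.34755]
  R  [+0.24681 +0.36748 +0.89668]
t = (+0.24301, -0.02097, +0.90045) m
tr R = 2.787828; θ = arccos((tr R − 1)/2) = 0.464794 rad = 26.631°
axis k = ((R−Rᵀ)₃₂, (R−Rᵀ)₁₃, (R−Rᵀ)₂₁) / (2 sinθ) = (+0.797596, -0.581139, -0.161610)
rvec = θ·k = (+0.370718, -0.270110, -0.075115)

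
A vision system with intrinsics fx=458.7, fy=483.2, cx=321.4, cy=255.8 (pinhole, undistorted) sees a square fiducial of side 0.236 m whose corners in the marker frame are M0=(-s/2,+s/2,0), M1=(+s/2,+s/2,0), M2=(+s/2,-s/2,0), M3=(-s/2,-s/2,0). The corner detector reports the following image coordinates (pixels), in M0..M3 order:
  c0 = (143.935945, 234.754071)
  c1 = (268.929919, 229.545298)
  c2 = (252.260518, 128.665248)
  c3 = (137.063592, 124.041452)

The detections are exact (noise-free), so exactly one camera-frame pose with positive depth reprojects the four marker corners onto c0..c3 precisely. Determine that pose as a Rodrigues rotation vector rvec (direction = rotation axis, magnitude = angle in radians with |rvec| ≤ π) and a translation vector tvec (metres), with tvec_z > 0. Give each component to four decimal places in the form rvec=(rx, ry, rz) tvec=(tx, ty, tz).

Intrinsics K: fx=458.7, fy=483.2, cx=321.4, cy=255.8
Marker side s = 0.236 m; corners in marker frame (Z=0):
  M0 = (-0.1180, +0.1180, 0)
  M1 = (+0.1180, +0.1180, 0)
  M2 = (+0.1180, -0.1180, 0)
  M3 = (-0.1180, -0.1180, 0)
Detected image corners:
  c0 = (143.935945, 234.754071) px
  c1 = (268.929919, 229.545298) px
  c2 = (252.260518, 128.665248) px
  c3 = (137.063592, 124.041452) px
Planar DLT: solve 8×8 A·h = b for H (H[2,2]=1):
  H  [+586.70230 -26.20381 +203.06355]
  H  [+70.10524 +378.46285 +176.84682]
  H  [+0.39275 -0.38416 +1.00000]
B = K⁻¹H; ‖b₁‖=1.079790, ‖b₂‖=1.079790; λ = 2/(‖b₁‖+‖b₂‖) = 0.926106, sign → tz>0 ⇒ λ=+0.926106
r₁ = λ·B[:,0] = (+0.92969,-0.05819,+0.36372); r₂ = λ·B[:,1] = (+0.19638,+0.91371,-0.35577)
r₃ = r₁×r₂ = (-0.31164,+0.40218,+0.86089); SVD([r₁ r₂ r₃]) → R = UVᵀ:
  R  [+0.92969 +0.19638 -0.31164]
  R  [-0.05819 +0.91371 +0.40218]
  R  [+0.36372 -0.35577 +0.86089]
t = (-0.23892, -0.15132, +0.92611) m
tr R = 2.704284; θ = arccos((tr R − 1)/2) = 0.550731 rad = 31.555°
axis k = ((R−Rᵀ)₃₂, (R−Rᵀ)₁₃, (R−Rᵀ)₂₁) / (2 sinθ) = (-0.724195, -0.645278, -0.243224)
rvec = θ·k = (-0.398837, -0.355374, -0.133951)

rvec=(-0.3988, -0.3554, -0.1340) tvec=(-0.2389, -0.1513, 0.9261)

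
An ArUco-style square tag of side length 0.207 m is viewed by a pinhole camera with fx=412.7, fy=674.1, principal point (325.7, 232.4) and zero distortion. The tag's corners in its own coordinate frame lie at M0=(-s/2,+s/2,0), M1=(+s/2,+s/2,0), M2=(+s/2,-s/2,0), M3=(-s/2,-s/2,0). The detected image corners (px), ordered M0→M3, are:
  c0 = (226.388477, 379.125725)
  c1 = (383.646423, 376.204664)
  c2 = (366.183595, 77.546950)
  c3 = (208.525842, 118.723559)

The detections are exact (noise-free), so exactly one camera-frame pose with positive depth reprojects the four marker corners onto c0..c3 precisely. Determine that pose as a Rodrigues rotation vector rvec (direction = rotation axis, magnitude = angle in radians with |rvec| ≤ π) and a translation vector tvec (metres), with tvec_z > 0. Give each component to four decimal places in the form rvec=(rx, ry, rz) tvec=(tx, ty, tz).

rvec=(0.0590, 0.3300, -0.0923) tvec=(-0.0420, 0.0055, 0.4984)

Intrinsics K: fx=412.7, fy=674.1, cx=325.7, cy=232.4
Marker side s = 0.207 m; corners in marker frame (Z=0):
  M0 = (-0.1035, +0.1035, 0)
  M1 = (+0.1035, +0.1035, 0)
  M2 = (+0.1035, -0.1035, 0)
  M3 = (-0.1035, -0.1035, 0)
Detected image corners:
  c0 = (226.388477, 379.125725) px
  c1 = (383.646423, 376.204664) px
  c2 = (366.183595, 77.546950) px
  c3 = (208.525842, 118.723559) px
Planar DLT: solve 8×8 A·h = b for H (H[2,2]=1):
  H  [+566.83738 +110.76737 +290.93217]
  H  [-261.37531 +1364.50902 +239.88620]
  H  [-0.65439 +0.08567 +1.00000]
B = K⁻¹H; ‖b₁‖=2.006568, ‖b₂‖=2.006568; λ = 2/(‖b₁‖+‖b₂‖) = 0.498363, sign → tz>0 ⇒ λ=+0.498363
r₁ = λ·B[:,0] = (+0.94187,-0.08080,-0.32612); r₂ = λ·B[:,1] = (+0.10006,+0.99406,+0.04270)
r₃ = r₁×r₂ = (+0.32074,-0.07285,+0.94436); SVD([r₁ r₂ r₃]) → R = UVᵀ:
  R  [+0.94187 +0.10006 +0.32074]
  R  [-0.08080 +0.99406 -0.07285]
  R  [-0.32612 +0.04270 +0.94436]
t = (-0.04198, +0.00553, +0.49836) m
tr R = 2.880296; θ = arccos((tr R − 1)/2) = 0.347733 rad = 19.924°
axis k = ((R−Rᵀ)₃₂, (R−Rᵀ)₁₃, (R−Rᵀ)₂₁) / (2 sinθ) = (+0.169533, +0.949121, -0.265382)
rvec = θ·k = (+0.058952, +0.330040, -0.092282)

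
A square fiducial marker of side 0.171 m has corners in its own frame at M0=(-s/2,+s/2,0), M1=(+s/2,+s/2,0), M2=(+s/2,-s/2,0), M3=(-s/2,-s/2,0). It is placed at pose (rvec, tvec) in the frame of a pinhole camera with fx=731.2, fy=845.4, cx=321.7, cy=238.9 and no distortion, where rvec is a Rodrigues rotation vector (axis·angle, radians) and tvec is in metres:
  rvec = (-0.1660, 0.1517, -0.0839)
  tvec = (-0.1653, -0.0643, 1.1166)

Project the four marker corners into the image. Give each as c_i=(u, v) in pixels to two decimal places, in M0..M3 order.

Intrinsics K: fx=731.2, fy=845.4, cx=321.7, cy=238.9
Marker side s = 0.171 m; corners in marker frame (Z=0):
  M0 = (-0.0855, +0.0855, 0)
  M1 = (+0.0855, +0.0855, 0)
  M2 = (+0.0855, -0.0855, 0)
  M3 = (-0.0855, -0.0855, 0)
rvec = (-0.1660, 0.1517, -0.0839), |rvec| = θ = 0.24002 rad = 13.752°
Rodrigues: sinθ=0.23772, 1−cosθ=0.02867; R = I + sinθ·[k]× + (1−cosθ)·[k]×²:
    [+0.98505 +0.07057 +0.15718]
    [-0.09563 +0.98279 +0.15808]
    [-0.14332 -0.17074 +0.97484]
t = (-0.1653, -0.0643, 1.1166) m
M0: Pc = R·M0+t = (-0.24349, +0.02790, +1.11426); u = 731.2·(-0.24349)/1.11426 + 321.7 = 161.9175, v = 845.4·(+0.02790)/1.11426 + 238.9 = 260.0714
M1: Pc = R·M1+t = (-0.07505, +0.01155, +1.08975); u = 731.2·(-0.07505)/1.08975 + 321.7 = 271.3461, v = 845.4·(+0.01155)/1.08975 + 238.9 = 247.8618
M2: Pc = R·M2+t = (-0.08711, -0.15650, +1.11894); u = 731.2·(-0.08711)/1.11894 + 321.7 = 264.7747, v = 845.4·(-0.15650)/1.11894 + 238.9 = 120.6558
M3: Pc = R·M3+t = (-0.25555, -0.14015, +1.14345); u = 731.2·(-0.25555)/1.14345 + 321.7 = 158.2811, v = 845.4·(-0.14015)/1.14345 + 238.9 = 135.2800

c0=(161.92, 260.07) c1=(271.35, 247.86) c2=(264.77, 120.66) c3=(158.28, 135.28)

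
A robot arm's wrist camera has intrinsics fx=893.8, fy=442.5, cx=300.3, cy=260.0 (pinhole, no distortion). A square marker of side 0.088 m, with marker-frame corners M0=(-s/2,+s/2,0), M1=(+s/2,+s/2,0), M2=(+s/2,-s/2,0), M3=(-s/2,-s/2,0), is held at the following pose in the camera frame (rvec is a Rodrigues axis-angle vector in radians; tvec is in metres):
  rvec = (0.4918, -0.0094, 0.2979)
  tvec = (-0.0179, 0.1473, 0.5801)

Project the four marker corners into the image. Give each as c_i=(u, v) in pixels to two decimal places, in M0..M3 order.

c0=(191.76, 387.44) c1=(317.62, 403.97) c2=(358.53, 356.38) c3=(223.96, 338.03)

Intrinsics K: fx=893.8, fy=442.5, cx=300.3, cy=260.0
Marker side s = 0.088 m; corners in marker frame (Z=0):
  M0 = (-0.0440, +0.0440, 0)
  M1 = (+0.0440, +0.0440, 0)
  M2 = (+0.0440, -0.0440, 0)
  M3 = (-0.0440, -0.0440, 0)
rvec = (0.4918, -0.0094, 0.2979), |rvec| = θ = 0.57507 rad = 32.949°
Rodrigues: sinθ=0.54389, 1−cosθ=0.16084; R = I + sinθ·[k]× + (1−cosθ)·[k]×²:
    [+0.95679 -0.28400 +0.06237]
    [+0.27950 +0.83920 -0.46650]
    [+0.08015 +0.46378 +0.88232]
t = (-0.0179, 0.1473, 0.5801) m
M0: Pc = R·M0+t = (-0.07249, +0.17193, +0.59698); u = 893.8·(-0.07249)/0.59698 + 300.3 = 191.7604, v = 442.5·(+0.17193)/0.59698 + 260.0 = 387.4375
M1: Pc = R·M1+t = (+0.01170, +0.19652, +0.60403); u = 893.8·(+0.01170)/0.60403 + 300.3 = 317.6172, v = 442.5·(+0.19652)/0.60403 + 260.0 = 403.9680
M2: Pc = R·M2+t = (+0.03669, +0.12267, +0.56322); u = 893.8·(+0.03669)/0.56322 + 300.3 = 358.5328, v = 442.5·(+0.12267)/0.56322 + 260.0 = 356.3796
M3: Pc = R·M3+t = (-0.04750, +0.09808, +0.55617); u = 893.8·(-0.04750)/0.55617 + 300.3 = 223.9593, v = 442.5·(+0.09808)/0.55617 + 260.0 = 338.0325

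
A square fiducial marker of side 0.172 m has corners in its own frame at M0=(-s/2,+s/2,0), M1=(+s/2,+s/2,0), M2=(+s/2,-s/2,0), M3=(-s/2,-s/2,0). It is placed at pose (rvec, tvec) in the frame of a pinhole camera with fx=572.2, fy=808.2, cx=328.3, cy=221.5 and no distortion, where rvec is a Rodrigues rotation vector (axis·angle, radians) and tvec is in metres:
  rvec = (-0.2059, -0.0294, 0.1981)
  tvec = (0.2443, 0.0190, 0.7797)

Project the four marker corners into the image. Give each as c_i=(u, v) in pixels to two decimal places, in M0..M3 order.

c0=(436.14, 311.16) c1=(562.39, 347.14) c2=(575.72, 174.46) c3=(455.11, 139.76)

Intrinsics K: fx=572.2, fy=808.2, cx=328.3, cy=221.5
Marker side s = 0.172 m; corners in marker frame (Z=0):
  M0 = (-0.0860, +0.0860, 0)
  M1 = (+0.0860, +0.0860, 0)
  M2 = (+0.0860, -0.0860, 0)
  M3 = (-0.0860, -0.0860, 0)
rvec = (-0.2059, -0.0294, 0.1981), |rvec| = θ = 0.28723 rad = 16.457°
Rodrigues: sinθ=0.28330, 1−cosθ=0.04097; R = I + sinθ·[k]× + (1−cosθ)·[k]×²:
    [+0.98008 -0.19238 -0.04925]
    [+0.19839 +0.95946 +0.20019]
    [+0.00874 -0.20597 +0.97852]
t = (0.2443, 0.0190, 0.7797) m
M0: Pc = R·M0+t = (+0.14347, +0.08445, +0.76123); u = 572.2·(+0.14347)/0.76123 + 328.3 = 436.1412, v = 808.2·(+0.08445)/0.76123 + 221.5 = 311.1622
M1: Pc = R·M1+t = (+0.31204, +0.11858, +0.76274); u = 572.2·(+0.31204)/0.76274 + 328.3 = 562.3917, v = 808.2·(+0.11858)/0.76274 + 221.5 = 347.1429
M2: Pc = R·M2+t = (+0.34513, -0.04645, +0.79817); u = 572.2·(+0.34513)/0.79817 + 328.3 = 575.7230, v = 808.2·(-0.04645)/0.79817 + 221.5 = 174.4642
M3: Pc = R·M3+t = (+0.17656, -0.08058, +0.79666); u = 572.2·(+0.17656)/0.79666 + 328.3 = 455.1120, v = 808.2·(-0.08058)/0.79666 + 221.5 = 139.7576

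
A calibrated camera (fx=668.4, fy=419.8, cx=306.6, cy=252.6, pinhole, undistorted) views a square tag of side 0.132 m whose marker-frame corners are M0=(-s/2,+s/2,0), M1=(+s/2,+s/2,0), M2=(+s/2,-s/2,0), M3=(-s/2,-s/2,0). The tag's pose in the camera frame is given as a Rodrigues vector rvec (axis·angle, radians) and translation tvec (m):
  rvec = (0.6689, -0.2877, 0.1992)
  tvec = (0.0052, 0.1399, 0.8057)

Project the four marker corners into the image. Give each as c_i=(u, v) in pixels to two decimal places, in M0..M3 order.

Intrinsics K: fx=668.4, fy=419.8, cx=306.6, cy=252.6
Marker side s = 0.132 m; corners in marker frame (Z=0):
  M0 = (-0.0660, +0.0660, 0)
  M1 = (+0.0660, +0.0660, 0)
  M2 = (+0.0660, -0.0660, 0)
  M3 = (-0.0660, -0.0660, 0)
rvec = (0.6689, -0.2877, 0.1992), |rvec| = θ = 0.75490 rad = 43.253°
Rodrigues: sinθ=0.68522, 1−cosθ=0.27166; R = I + sinθ·[k]× + (1−cosθ)·[k]×²:
    [+0.94163 -0.27255 -0.19762]
    [+0.08907 +0.76779 -0.63447]
    [+0.32466 +0.57983 +0.74725]
t = (0.0052, 0.1399, 0.8057) m
M0: Pc = R·M0+t = (-0.07494, +0.18470, +0.82254); u = 668.4·(-0.07494)/0.82254 + 306.6 = 245.7070, v = 419.8·(+0.18470)/0.82254 + 252.6 = 346.8630
M1: Pc = R·M1+t = (+0.04936, +0.19645, +0.86540); u = 668.4·(+0.04936)/0.86540 + 306.6 = 344.7231, v = 419.8·(+0.19645)/0.86540 + 252.6 = 347.8986
M2: Pc = R·M2+t = (+0.08534, +0.09510, +0.78886); u = 668.4·(+0.08534)/0.78886 + 306.6 = 378.9049, v = 419.8·(+0.09510)/0.78886 + 252.6 = 303.2109
M3: Pc = R·M3+t = (-0.03896, +0.08335, +0.74600); u = 668.4·(-0.03896)/0.74600 + 306.6 = 271.6936, v = 419.8·(+0.08335)/0.74600 + 252.6 = 299.5018

c0=(245.71, 346.86) c1=(344.72, 347.90) c2=(378.90, 303.21) c3=(271.69, 299.50)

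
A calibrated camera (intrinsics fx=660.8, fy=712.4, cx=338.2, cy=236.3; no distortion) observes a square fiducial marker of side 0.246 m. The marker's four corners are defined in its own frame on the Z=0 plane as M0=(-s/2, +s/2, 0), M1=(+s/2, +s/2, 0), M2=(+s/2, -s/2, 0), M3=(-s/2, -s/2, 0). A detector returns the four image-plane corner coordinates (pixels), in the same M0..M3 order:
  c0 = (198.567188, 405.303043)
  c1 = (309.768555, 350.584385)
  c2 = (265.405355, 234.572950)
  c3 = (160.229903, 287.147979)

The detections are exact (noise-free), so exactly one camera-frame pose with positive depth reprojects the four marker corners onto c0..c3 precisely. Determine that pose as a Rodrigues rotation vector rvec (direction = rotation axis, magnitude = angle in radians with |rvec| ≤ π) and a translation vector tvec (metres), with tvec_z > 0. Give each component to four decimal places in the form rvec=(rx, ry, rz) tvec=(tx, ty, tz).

Intrinsics K: fx=660.8, fy=712.4, cx=338.2, cy=236.3
Marker side s = 0.246 m; corners in marker frame (Z=0):
  M0 = (-0.1230, +0.1230, 0)
  M1 = (+0.1230, +0.1230, 0)
  M2 = (+0.1230, -0.1230, 0)
  M3 = (-0.1230, -0.1230, 0)
Detected image corners:
  c0 = (198.567188, 405.303043) px
  c1 = (309.768555, 350.584385) px
  c2 = (265.405355, 234.572950) px
  c3 = (160.229903, 287.147979) px
Planar DLT: solve 8×8 A·h = b for H (H[2,2]=1):
  H  [+433.63832 +117.41277 +232.77522]
  H  [-225.92890 +406.68941 +317.92273]
  H  [-0.02495 -0.21688 +1.00000]
B = K⁻¹H; ‖b₁‖=0.737279, ‖b₂‖=0.737279; λ = 2/(‖b₁‖+‖b₂‖) = 1.356338, sign → tz>0 ⇒ λ=+1.356338
r₁ = λ·B[:,0] = (+0.90739,-0.41892,-0.03384); r₂ = λ·B[:,1] = (+0.39155,+0.87187,-0.29416)
r₃ = r₁×r₂ = (+0.15273,+0.25367,+0.95516); SVD([r₁ r₂ r₃]) → R = UVᵀ:
  R  [+0.90739 +0.39155 +0.15273]
  R  [-0.41892 +0.87187 +0.25367]
  R  [-0.03384 -0.29416 +0.95516]
t = (-0.21639, +0.15540, +1.35634) m
tr R = 2.734416; θ = arccos((tr R − 1)/2) = 0.521229 rad = 29.864°
axis k = ((R−Rᵀ)₃₂, (R−Rᵀ)₁₃, (R−Rᵀ)₂₁) / (2 sinθ) = (-0.550095, +0.187342, -0.813817)
rvec = θ·k = (-0.286725, +0.097648, -0.424185)

rvec=(-0.2867, 0.0976, -0.4242) tvec=(-0.2164, 0.1554, 1.3563)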